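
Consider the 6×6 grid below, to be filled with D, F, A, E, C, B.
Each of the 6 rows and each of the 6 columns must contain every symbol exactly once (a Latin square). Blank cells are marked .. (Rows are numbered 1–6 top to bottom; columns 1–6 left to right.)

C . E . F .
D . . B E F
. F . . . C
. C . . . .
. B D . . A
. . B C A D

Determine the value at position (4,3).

F

Row 1, column 6: row 1 has {F, E, C} and column 6 has {D, F, A, C}, leaving only B.
Row 2, column 2: row 2 has {D, F, E, B} and column 2 has {F, C, B}, leaving only A.
Row 1, column 2: row 1 has {F, E, C, B} and column 2 has {F, A, C, B}, leaving only D.
Row 1, column 4: row 1 has {D, F, E, C, B} and column 4 has {C, B}, leaving only A.
Row 2, column 3: row 2 has {D, F, A, E, B} and column 3 has {D, E, B}, leaving only C.
Row 3, column 3: row 3 has {F, C} and column 3 has {D, E, C, B}, leaving only A.
Row 4 already has {C} and column 3 already has {D, A, E, C, B}, so row 4, column 3 must be F.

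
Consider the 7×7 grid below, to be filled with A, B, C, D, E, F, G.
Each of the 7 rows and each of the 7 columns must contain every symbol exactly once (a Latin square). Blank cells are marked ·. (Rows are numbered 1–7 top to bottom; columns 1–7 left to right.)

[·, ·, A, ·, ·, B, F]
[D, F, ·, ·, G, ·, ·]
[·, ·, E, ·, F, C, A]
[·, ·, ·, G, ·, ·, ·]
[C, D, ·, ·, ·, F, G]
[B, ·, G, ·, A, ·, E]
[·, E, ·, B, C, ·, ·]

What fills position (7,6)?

Row 3, column 1: row 3 has {A, C, E, F} and column 1 has {B, C, D}, leaving only G.
Row 1, column 1: row 1 has {A, B, F} and column 1 has {B, C, D, G}, leaving only E.
Row 1, column 5: row 1 has {A, B, E, F} and column 5 has {A, C, F, G}, leaving only D.
Row 1, column 4: row 1 has {A, B, D, E, F} and column 4 has {B, G}, leaving only C.
Row 1, column 2: row 1 has {A, B, C, D, E, F} and column 2 has {D, E, F}, leaving only G.
Row 3, column 2: row 3 has {A, C, E, F, G} and column 2 has {D, E, F, G}, leaving only B.
Row 3, column 4: row 3 has {A, B, C, E, F, G} and column 4 has {B, C, G}, leaving only D.
Row 5, column 3: row 5 has {C, D, F, G} and column 3 has {A, E, G}, leaving only B.
Row 2, column 3: row 2 has {D, F, G} and column 3 has {A, B, E, G}, leaving only C.
Row 2, column 7: row 2 has {C, D, F, G} and column 7 has {A, E, F, G}, leaving only B.
Row 5, column 5: row 5 has {B, C, D, F, G} and column 5 has {A, C, D, F, G}, leaving only E.
Row 4, column 5: row 4 has {G} and column 5 has {A, C, D, E, F, G}, leaving only B.
Row 5, column 4: row 5 has {B, C, D, E, F, G} and column 4 has {B, C, D, G}, leaving only A.
Row 2, column 4: row 2 has {B, C, D, F, G} and column 4 has {A, B, C, D, G}, leaving only E.
Row 2, column 6: row 2 has {B, C, D, E, F, G} and column 6 has {B, C, F}, leaving only A.
Row 6, column 2: row 6 has {A, B, E, G} and column 2 has {B, D, E, F, G}, leaving only C.
Row 4, column 2: row 4 has {B, G} and column 2 has {B, C, D, E, F, G}, leaving only A.
Row 4, column 1: row 4 has {A, B, G} and column 1 has {B, C, D, E, G}, leaving only F.
Row 4, column 3: row 4 has {A, B, F, G} and column 3 has {A, B, C, E, G}, leaving only D.
Row 4, column 6: row 4 has {A, B, D, F, G} and column 6 has {A, B, C, F}, leaving only E.
Row 4, column 7: row 4 has {A, B, D, E, F, G} and column 7 has {A, B, E, F, G}, leaving only C.
Row 6, column 4: row 6 has {A, B, C, E, G} and column 4 has {A, B, C, D, E, G}, leaving only F.
Row 6, column 6: row 6 has {A, B, C, E, F, G} and column 6 has {A, B, C, E, F}, leaving only D.
Row 7 already has {B, C, E} and column 6 already has {A, B, C, D, E, F}, so row 7, column 6 must be G.

G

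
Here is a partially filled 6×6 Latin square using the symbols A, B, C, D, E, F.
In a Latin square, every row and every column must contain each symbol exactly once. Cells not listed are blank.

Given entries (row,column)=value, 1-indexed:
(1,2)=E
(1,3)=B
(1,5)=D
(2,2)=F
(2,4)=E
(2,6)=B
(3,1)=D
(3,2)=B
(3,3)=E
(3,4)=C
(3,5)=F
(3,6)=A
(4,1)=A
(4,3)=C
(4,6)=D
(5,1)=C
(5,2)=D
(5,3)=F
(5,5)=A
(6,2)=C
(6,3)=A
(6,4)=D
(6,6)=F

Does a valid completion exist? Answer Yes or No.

No

Row 2, column 1: row 2 together with column 1 already contain {A, B, C, D, E, F} — every symbol — so nothing can go there. The grid has no valid completion.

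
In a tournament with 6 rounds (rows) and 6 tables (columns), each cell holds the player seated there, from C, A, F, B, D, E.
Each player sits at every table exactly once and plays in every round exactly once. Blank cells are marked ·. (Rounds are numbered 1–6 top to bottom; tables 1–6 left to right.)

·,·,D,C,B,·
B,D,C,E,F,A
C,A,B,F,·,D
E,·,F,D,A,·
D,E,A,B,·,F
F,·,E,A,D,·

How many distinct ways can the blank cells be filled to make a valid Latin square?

2

Round 1, table 1: eliminating its round and table leaves {A}.
Round 1, table 2: eliminating its round and table leaves {F}.
Round 1, table 6: eliminating its round and table leaves {E}.
Round 3, table 5: eliminating its round and table leaves {E}.
Round 4, table 2: eliminating its round and table leaves {C, B}.
Round 4, table 6: eliminating its round and table leaves {C, B}.
Round 5, table 5: eliminating its round and table leaves {C}.
Round 6, table 2: eliminating its round and table leaves {C, B}.
Round 6, table 6: eliminating its round and table leaves {C, B}.
Enumerating the assignments across these blanks that avoid any round or table repeat gives 2 completions.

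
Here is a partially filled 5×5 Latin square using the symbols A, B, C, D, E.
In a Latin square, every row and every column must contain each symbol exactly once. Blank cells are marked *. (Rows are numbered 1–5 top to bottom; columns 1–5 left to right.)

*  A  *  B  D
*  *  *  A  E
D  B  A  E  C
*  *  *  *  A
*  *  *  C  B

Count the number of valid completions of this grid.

Row 1, column 1: eliminating its row and column leaves {C, E}.
Row 1, column 3: eliminating its row and column leaves {C, E}.
Row 2, column 1: eliminating its row and column leaves {B, C}.
Row 2, column 2: eliminating its row and column leaves {C, D}.
Row 2, column 3: eliminating its row and column leaves {B, C, D}.
Row 4, column 1: eliminating its row and column leaves {B, C, E}.
Row 4, column 2: eliminating its row and column leaves {C, D, E}.
Row 4, column 3: eliminating its row and column leaves {B, C, D, E}.
Row 4, column 4: eliminating its row and column leaves {D}.
Row 5, column 1: eliminating its row and column leaves {A, E}.
Row 5, column 2: eliminating its row and column leaves {D, E}.
Row 5, column 3: eliminating its row and column leaves {D, E}.
Enumerating the assignments across these blanks that avoid any row or column repeat gives 3 completions.

3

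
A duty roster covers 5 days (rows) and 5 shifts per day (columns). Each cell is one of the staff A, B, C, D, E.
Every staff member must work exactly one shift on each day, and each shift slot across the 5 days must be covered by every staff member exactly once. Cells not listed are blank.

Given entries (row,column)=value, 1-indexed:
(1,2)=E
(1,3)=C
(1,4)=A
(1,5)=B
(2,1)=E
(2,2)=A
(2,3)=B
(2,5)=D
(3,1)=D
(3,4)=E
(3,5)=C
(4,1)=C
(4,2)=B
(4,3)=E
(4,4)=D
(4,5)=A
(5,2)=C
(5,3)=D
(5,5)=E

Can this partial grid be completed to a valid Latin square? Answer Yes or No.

Day 1, shift 1: day 1 together with shift 1 already contain {A, B, C, D, E} — every symbol — so nothing can go there. The grid has no valid completion.

No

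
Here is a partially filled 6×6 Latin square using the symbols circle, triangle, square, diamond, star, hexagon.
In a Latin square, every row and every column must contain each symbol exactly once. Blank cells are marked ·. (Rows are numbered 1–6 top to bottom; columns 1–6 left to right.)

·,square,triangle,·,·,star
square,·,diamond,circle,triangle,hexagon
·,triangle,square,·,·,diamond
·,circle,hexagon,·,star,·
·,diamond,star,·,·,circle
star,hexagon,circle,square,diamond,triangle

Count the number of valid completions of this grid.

3

Row 1, column 1: eliminating its row and column leaves {circle, diamond, hexagon}.
Row 1, column 4: eliminating its row and column leaves {diamond, hexagon}.
Row 1, column 5: eliminating its row and column leaves {circle, hexagon}.
Row 2, column 2: eliminating its row and column leaves {star}.
Row 3, column 1: eliminating its row and column leaves {circle, hexagon}.
Row 3, column 4: eliminating its row and column leaves {star, hexagon}.
Row 3, column 5: eliminating its row and column leaves {circle, hexagon}.
Row 4, column 1: eliminating its row and column leaves {triangle, diamond}.
Row 4, column 4: eliminating its row and column leaves {triangle, diamond}.
Row 4, column 6: eliminating its row and column leaves {square}.
Row 5, column 1: eliminating its row and column leaves {triangle, hexagon}.
Row 5, column 4: eliminating its row and column leaves {triangle, hexagon}.
Row 5, column 5: eliminating its row and column leaves {square, hexagon}.
Enumerating the assignments across these blanks that avoid any row or column repeat gives 3 completions.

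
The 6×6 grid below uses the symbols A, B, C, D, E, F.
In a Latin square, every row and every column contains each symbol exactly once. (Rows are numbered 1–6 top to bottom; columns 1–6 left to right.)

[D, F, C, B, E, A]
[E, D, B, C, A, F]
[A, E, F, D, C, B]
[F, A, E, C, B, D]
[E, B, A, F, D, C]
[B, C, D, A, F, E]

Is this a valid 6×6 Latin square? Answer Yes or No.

Every row is a permutation, but column 4 contains C twice (at rows 2 and 4).

No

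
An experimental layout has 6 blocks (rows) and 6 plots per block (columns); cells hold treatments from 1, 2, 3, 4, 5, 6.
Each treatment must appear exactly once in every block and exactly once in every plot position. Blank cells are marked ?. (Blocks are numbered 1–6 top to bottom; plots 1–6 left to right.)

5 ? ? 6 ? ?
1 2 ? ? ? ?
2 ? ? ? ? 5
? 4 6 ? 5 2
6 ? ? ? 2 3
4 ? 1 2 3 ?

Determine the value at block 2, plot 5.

6

Block 4, plot 1: block 4 has {2, 4, 5, 6} and plot 1 has {1, 2, 4, 5, 6}, leaving only 3.
Block 4, plot 4: block 4 has {2, 3, 4, 5, 6} and plot 4 has {2, 6}, leaving only 1.
Block 6, plot 6: block 6 has {1, 2, 3, 4} and plot 6 has {2, 3, 5}, leaving only 6.
Block 2, plot 6: block 2 has {1, 2} and plot 6 has {2, 3, 5, 6}, leaving only 4.
Block 2 already has {1, 2, 4} and plot 5 already has {2, 3, 5}, so block 2, plot 5 must be 6.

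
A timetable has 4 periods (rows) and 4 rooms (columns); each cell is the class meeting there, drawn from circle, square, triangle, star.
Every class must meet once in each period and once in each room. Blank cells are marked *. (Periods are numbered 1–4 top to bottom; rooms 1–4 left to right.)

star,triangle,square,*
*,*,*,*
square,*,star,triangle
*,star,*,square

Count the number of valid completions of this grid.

2

Period 1, room 4: eliminating its period and room leaves {circle}.
Period 2, room 1: eliminating its period and room leaves {circle, triangle}.
Period 2, room 2: eliminating its period and room leaves {circle, square}.
Period 2, room 3: eliminating its period and room leaves {circle, triangle}.
Period 2, room 4: eliminating its period and room leaves {circle, star}.
Period 3, room 2: eliminating its period and room leaves {circle}.
Period 4, room 1: eliminating its period and room leaves {circle, triangle}.
Period 4, room 3: eliminating its period and room leaves {circle, triangle}.
Enumerating the assignments across these blanks that avoid any period or room repeat gives 2 completions.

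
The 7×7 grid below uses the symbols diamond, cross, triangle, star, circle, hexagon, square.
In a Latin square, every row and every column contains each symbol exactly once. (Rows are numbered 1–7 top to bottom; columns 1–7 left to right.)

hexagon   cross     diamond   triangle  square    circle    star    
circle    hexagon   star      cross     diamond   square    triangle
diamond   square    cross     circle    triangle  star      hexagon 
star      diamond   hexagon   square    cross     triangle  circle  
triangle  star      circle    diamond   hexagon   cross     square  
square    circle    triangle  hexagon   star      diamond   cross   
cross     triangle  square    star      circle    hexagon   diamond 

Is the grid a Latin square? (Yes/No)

Each row is a permutation of the 7 symbols, and so is each column.

Yes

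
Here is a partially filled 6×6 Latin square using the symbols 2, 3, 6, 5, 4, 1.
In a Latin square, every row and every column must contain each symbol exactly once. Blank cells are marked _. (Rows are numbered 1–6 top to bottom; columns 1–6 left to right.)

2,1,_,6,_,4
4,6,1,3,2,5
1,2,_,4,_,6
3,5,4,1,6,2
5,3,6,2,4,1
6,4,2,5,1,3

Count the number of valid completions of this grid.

2

Row 1, column 3: eliminating its row and column leaves {3, 5}.
Row 1, column 5: eliminating its row and column leaves {3, 5}.
Row 3, column 3: eliminating its row and column leaves {3, 5}.
Row 3, column 5: eliminating its row and column leaves {3, 5}.
Enumerating the assignments across these blanks that avoid any row or column repeat gives 2 completions.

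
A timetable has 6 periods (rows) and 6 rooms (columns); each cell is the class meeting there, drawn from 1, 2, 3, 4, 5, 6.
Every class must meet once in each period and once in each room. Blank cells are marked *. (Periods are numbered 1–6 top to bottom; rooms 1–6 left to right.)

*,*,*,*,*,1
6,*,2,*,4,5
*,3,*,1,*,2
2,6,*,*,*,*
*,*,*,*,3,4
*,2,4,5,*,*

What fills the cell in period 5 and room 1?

1

Period 2, room 2: period 2 has {2, 4, 5, 6} and room 2 has {2, 3, 6}, leaving only 1.
Period 2, room 4: period 2 has {1, 2, 4, 5, 6} and room 4 has {1, 5}, leaving only 3.
Period 4, room 4: period 4 has {2, 6} and room 4 has {1, 3, 5}, leaving only 4.
Period 4, room 6: period 4 has {2, 4, 6} and room 6 has {1, 2, 4, 5}, leaving only 3.
Period 5, room 2: period 5 has {3, 4} and room 2 has {1, 2, 3, 6}, leaving only 5.
Period 5 already has {3, 4, 5} and room 1 already has {2, 6}, so period 5, room 1 must be 1.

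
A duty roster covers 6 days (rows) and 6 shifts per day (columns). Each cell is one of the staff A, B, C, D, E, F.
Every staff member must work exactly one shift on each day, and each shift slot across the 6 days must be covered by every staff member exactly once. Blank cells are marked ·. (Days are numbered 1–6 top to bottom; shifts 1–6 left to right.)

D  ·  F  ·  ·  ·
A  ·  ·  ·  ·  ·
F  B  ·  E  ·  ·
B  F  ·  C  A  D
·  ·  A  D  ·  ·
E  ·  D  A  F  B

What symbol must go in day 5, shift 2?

Day 1, shift 4: day 1 has {D, F} and shift 4 has {A, C, D, E}, leaving only B.
Day 2, shift 4: day 2 has {A} and shift 4 has {A, B, C, D, E}, leaving only F.
Day 3, shift 3: day 3 has {B, E, F} and shift 3 has {A, D, F}, leaving only C.
Day 3, shift 5: day 3 has {B, C, E, F} and shift 5 has {A, F}, leaving only D.
Day 3, shift 6: day 3 has {B, C, D, E, F} and shift 6 has {B, D}, leaving only A.
Day 4, shift 3: day 4 has {A, B, C, D, F} and shift 3 has {A, C, D, F}, leaving only E.
Day 2, shift 3: day 2 has {A, F} and shift 3 has {A, C, D, E, F}, leaving only B.
Day 5, shift 1: day 5 has {A, D} and shift 1 has {A, B, D, E, F}, leaving only C.
Day 5 already has {A, C, D} and shift 2 already has {B, F}, so day 5, shift 2 must be E.

E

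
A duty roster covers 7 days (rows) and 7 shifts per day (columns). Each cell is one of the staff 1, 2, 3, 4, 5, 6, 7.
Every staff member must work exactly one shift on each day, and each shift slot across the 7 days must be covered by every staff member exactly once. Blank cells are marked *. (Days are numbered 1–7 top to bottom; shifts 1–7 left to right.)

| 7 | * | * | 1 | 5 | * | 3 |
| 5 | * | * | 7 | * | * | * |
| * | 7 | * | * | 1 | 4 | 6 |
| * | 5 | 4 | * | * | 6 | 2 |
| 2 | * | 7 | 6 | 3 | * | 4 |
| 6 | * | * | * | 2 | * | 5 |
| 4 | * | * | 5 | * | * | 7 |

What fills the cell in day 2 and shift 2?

6

Day 1, shift 6: day 1 has {1, 3, 5, 7} and shift 6 has {4, 6}, leaving only 2.
Day 1, shift 3: day 1 has {1, 2, 3, 5, 7} and shift 3 has {4, 7}, leaving only 6.
Day 1, shift 2: day 1 has {1, 2, 3, 5, 6, 7} and shift 2 has {5, 7}, leaving only 4.
Day 2, shift 7: day 2 has {5, 7} and shift 7 has {2, 3, 4, 5, 6, 7}, leaving only 1.
Day 2, shift 6: day 2 has {1, 5, 7} and shift 6 has {2, 4, 6}, leaving only 3.
Day 2, shift 3: day 2 has {1, 3, 5, 7} and shift 3 has {4, 6, 7}, leaving only 2.
Day 2 already has {1, 2, 3, 5, 7} and shift 2 already has {4, 5, 7}, so day 2, shift 2 must be 6.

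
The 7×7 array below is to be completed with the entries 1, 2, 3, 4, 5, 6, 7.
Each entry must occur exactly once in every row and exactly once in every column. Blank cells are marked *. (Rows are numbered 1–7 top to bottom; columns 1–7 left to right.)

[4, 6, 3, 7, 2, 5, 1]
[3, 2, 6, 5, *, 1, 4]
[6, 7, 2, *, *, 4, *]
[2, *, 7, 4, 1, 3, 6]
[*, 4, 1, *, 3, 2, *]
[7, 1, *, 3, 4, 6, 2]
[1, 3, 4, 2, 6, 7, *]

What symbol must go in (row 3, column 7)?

Row 2, column 5: row 2 has {1, 2, 3, 4, 5, 6} and column 5 has {1, 2, 3, 4, 6}, leaving only 7.
Row 3, column 4: row 3 has {2, 4, 6, 7} and column 4 has {2, 3, 4, 5, 7}, leaving only 1.
Row 3, column 5: row 3 has {1, 2, 4, 6, 7} and column 5 has {1, 2, 3, 4, 6, 7}, leaving only 5.
Row 3 already has {1, 2, 4, 5, 6, 7} and column 7 already has {1, 2, 4, 6}, so row 3, column 7 must be 3.

3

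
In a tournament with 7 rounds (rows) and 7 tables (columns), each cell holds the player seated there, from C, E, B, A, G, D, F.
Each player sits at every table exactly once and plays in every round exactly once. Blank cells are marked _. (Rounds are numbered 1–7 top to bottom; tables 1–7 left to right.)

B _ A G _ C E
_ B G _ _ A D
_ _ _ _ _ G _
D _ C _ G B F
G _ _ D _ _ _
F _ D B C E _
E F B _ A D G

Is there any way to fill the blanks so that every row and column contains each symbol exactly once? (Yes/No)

Yes

No round or table among the givens repeats a symbol, and propagating forced cells runs into no contradiction.
One valid completion exists (for instance, B D A G F C E / C B G F E A D / A C F E D G B / D E C A G B F / G A E D B F C / F G D B C E A / E F B C A D G).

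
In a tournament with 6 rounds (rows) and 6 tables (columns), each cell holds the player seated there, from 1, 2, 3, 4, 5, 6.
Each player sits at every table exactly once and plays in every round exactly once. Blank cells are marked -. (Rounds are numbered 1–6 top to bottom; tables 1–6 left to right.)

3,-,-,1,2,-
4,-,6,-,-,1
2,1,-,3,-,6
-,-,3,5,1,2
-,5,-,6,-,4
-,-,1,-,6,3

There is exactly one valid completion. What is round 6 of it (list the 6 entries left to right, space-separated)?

Round 6, table 1: round 6 has {1, 3, 6} and table 1 has {2, 3, 4}, leaving only 5.
Round 1, table 6: round 1 has {1, 2, 3} and table 6 has {1, 2, 3, 4, 6}, leaving only 5.
Round 1, table 3: round 1 has {1, 2, 3, 5} and table 3 has {1, 3, 6}, leaving only 4.
Round 1, table 2: round 1 has {1, 2, 3, 4, 5} and table 2 has {1, 5}, leaving only 6.
Round 2, table 4: round 2 has {1, 4, 6} and table 4 has {1, 3, 5, 6}, leaving only 2.
Round 6, table 4: round 6 has {1, 3, 5, 6} and table 4 has {1, 2, 3, 5, 6}, leaving only 4.
Round 6, table 2: round 6 has {1, 3, 4, 5, 6} and table 2 has {1, 5, 6}, leaving only 2.
So round 6 reads: 5 2 1 4 6 3.

5 2 1 4 6 3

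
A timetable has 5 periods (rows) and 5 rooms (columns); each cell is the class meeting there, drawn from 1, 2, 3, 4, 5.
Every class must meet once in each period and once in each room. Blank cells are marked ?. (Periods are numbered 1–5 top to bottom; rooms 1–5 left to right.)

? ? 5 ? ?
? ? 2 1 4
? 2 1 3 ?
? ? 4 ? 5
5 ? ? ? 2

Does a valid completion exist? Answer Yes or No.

No

Period 3, room 5: period 3 together with room 5 already contain {1, 2, 3, 4, 5} — every symbol — so nothing can go there. The grid has no valid completion.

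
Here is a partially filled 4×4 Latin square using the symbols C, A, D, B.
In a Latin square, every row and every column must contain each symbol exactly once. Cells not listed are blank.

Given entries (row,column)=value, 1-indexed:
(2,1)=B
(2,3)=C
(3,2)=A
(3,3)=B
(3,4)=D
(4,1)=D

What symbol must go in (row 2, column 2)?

Row 2 already has {C, B} and column 2 already has {A}, so row 2, column 2 must be D.

D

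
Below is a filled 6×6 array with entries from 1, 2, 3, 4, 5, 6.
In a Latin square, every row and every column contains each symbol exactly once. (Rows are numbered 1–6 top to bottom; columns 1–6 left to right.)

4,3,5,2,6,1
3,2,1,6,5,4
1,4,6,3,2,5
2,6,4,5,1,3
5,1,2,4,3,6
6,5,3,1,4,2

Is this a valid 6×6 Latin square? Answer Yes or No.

Each row is a permutation of the 6 symbols, and so is each column.

Yes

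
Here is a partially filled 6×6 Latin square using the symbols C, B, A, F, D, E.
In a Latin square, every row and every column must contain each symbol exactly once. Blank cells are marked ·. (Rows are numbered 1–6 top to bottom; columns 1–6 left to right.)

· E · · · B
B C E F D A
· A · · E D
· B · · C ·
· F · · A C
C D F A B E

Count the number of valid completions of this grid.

Row 1, column 1: eliminating its row and column leaves {A, F, D}.
Row 1, column 3: eliminating its row and column leaves {C, A, D}.
Row 1, column 4: eliminating its row and column leaves {C, D}.
Row 1, column 5: eliminating its row and column leaves {F}.
Row 3, column 1: eliminating its row and column leaves {F}.
Row 3, column 3: eliminating its row and column leaves {C, B}.
Row 3, column 4: eliminating its row and column leaves {C, B}.
Row 4, column 1: eliminating its row and column leaves {A, F, D, E}.
Row 4, column 3: eliminating its row and column leaves {A, D}.
Row 4, column 4: eliminating its row and column leaves {D, E}.
Row 4, column 6: eliminating its row and column leaves {F}.
Row 5, column 1: eliminating its row and column leaves {D, E}.
Row 5, column 3: eliminating its row and column leaves {B, D}.
Row 5, column 4: eliminating its row and column leaves {B, D, E}.
Enumerating the assignments across these blanks that avoid any row or column repeat gives 4 completions.

4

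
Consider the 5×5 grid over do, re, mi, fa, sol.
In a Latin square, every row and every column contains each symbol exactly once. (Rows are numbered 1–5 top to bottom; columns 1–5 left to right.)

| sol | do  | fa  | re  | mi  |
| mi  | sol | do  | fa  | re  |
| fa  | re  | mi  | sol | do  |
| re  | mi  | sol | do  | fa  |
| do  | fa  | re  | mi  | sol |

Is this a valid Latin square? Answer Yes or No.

Yes

Each row is a permutation of the 5 symbols, and so is each column.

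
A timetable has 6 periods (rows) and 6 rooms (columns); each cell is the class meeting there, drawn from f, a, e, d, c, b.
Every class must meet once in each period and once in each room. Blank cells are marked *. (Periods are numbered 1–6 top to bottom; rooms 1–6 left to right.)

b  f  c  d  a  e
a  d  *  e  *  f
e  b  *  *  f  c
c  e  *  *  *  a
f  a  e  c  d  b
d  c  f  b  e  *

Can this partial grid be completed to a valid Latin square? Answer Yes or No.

No

Period 6, room 6: period 6 together with room 6 already contain {f, a, e, d, c, b} — every symbol — so nothing can go there. The grid has no valid completion.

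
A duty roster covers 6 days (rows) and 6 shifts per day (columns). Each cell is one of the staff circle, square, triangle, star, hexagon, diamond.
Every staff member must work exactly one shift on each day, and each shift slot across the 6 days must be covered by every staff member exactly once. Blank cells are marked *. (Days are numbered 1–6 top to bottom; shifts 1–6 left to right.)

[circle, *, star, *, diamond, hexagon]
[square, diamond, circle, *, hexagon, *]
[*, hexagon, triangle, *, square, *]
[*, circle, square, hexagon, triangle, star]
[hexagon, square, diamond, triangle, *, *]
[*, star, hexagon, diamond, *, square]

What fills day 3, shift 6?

diamond

Day 1, shift 2: day 1 has {circle, star, hexagon, diamond} and shift 2 has {circle, square, star, hexagon, diamond}, leaving only triangle.
Day 1, shift 4: day 1 has {circle, triangle, star, hexagon, diamond} and shift 4 has {triangle, hexagon, diamond}, leaving only square.
Day 2, shift 4: day 2 has {circle, square, hexagon, diamond} and shift 4 has {square, triangle, hexagon, diamond}, leaving only star.
Day 2, shift 6: day 2 has {circle, square, star, hexagon, diamond} and shift 6 has {square, star, hexagon}, leaving only triangle.
Day 3, shift 4: day 3 has {square, triangle, hexagon} and shift 4 has {square, triangle, star, hexagon, diamond}, leaving only circle.
Day 3 already has {circle, square, triangle, hexagon} and shift 6 already has {square, triangle, star, hexagon}, so day 3, shift 6 must be diamond.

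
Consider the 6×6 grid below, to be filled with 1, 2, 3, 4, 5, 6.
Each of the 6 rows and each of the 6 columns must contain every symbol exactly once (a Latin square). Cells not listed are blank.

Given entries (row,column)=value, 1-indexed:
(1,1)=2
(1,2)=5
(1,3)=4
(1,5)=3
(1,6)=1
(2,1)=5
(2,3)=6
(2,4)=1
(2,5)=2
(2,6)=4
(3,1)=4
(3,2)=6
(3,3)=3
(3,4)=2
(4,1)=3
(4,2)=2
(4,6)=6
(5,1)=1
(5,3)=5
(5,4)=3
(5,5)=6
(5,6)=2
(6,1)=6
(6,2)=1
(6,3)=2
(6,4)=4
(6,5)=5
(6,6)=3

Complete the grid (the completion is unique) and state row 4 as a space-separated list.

3 2 1 5 4 6

Row 4, column 3: row 4 has {2, 3, 6} and column 3 has {2, 3, 4, 5, 6}, leaving only 1.
Row 4, column 4: row 4 has {1, 2, 3, 6} and column 4 has {1, 2, 3, 4}, leaving only 5.
Row 4, column 5: row 4 has {1, 2, 3, 5, 6} and column 5 has {2, 3, 5, 6}, leaving only 4.
So row 4 reads: 3 2 1 5 4 6.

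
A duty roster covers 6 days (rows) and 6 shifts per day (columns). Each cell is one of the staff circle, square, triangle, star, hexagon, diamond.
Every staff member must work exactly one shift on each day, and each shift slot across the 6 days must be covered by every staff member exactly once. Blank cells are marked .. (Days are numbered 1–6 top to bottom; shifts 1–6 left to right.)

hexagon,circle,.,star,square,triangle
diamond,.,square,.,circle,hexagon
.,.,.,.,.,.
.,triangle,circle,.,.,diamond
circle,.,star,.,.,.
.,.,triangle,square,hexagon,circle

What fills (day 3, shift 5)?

Day 1, shift 3: day 1 has {circle, square, triangle, star, hexagon} and shift 3 has {circle, square, triangle, star}, leaving only diamond.
Day 2, shift 2: day 2 has {circle, square, hexagon, diamond} and shift 2 has {circle, triangle}, leaving only star.
Day 2, shift 4: day 2 has {circle, square, star, hexagon, diamond} and shift 4 has {square, star}, leaving only triangle.
Day 3, shift 3: day 3 has {} and shift 3 has {circle, square, triangle, star, diamond}, leaving only hexagon.
Day 4, shift 4: day 4 has {circle, triangle, diamond} and shift 4 has {square, triangle, star}, leaving only hexagon.
Day 4, shift 5: day 4 has {circle, triangle, hexagon, diamond} and shift 5 has {circle, square, hexagon}, leaving only star.
Day 4, shift 1: day 4 has {circle, triangle, star, hexagon, diamond} and shift 1 has {circle, hexagon, diamond}, leaving only square.
Day 5, shift 4: day 5 has {circle, star} and shift 4 has {square, triangle, star, hexagon}, leaving only diamond.
Day 3, shift 4: day 3 has {hexagon} and shift 4 has {square, triangle, star, hexagon, diamond}, leaving only circle.
Day 5, shift 5: day 5 has {circle, star, diamond} and shift 5 has {circle, square, star, hexagon}, leaving only triangle.
Day 3 already has {circle, hexagon} and shift 5 already has {circle, square, triangle, star, hexagon}, so day 3, shift 5 must be diamond.

diamond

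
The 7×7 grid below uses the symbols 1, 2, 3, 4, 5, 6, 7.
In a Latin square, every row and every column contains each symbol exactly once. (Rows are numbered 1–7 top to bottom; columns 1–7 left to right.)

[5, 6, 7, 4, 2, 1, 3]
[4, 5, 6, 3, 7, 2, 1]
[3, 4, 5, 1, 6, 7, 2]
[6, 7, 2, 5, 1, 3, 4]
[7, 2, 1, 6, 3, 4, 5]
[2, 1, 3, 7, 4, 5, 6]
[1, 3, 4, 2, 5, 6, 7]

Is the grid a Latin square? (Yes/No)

Yes

Each row is a permutation of the 7 symbols, and so is each column.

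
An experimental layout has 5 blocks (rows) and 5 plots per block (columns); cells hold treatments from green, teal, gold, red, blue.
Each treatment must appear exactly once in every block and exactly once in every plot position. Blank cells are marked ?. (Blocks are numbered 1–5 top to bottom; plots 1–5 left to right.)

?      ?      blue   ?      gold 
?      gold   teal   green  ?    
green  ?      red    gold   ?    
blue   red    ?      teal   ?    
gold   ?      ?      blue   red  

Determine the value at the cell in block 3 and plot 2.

Block 1, plot 4: block 1 has {gold, blue} and plot 4 has {green, teal, gold, blue}, leaving only red.
Block 1, plot 1: block 1 has {gold, red, blue} and plot 1 has {green, gold, blue}, leaving only teal.
Block 1, plot 2: block 1 has {teal, gold, red, blue} and plot 2 has {gold, red}, leaving only green.
Block 2, plot 1: block 2 has {green, teal, gold} and plot 1 has {green, teal, gold, blue}, leaving only red.
Block 2, plot 5: block 2 has {green, teal, gold, red} and plot 5 has {gold, red}, leaving only blue.
Block 3, plot 5: block 3 has {green, gold, red} and plot 5 has {gold, red, blue}, leaving only teal.
Block 3 already has {green, teal, gold, red} and plot 2 already has {green, gold, red}, so block 3, plot 2 must be blue.

blue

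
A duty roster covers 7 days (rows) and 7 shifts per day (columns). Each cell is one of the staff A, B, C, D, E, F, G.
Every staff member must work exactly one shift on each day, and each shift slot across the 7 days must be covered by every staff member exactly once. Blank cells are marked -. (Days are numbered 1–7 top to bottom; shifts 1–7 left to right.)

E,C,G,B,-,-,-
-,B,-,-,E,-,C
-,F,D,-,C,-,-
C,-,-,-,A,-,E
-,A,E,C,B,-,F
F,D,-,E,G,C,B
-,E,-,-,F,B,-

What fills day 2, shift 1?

Day 1, shift 5: day 1 has {B, C, E, G} and shift 5 has {A, B, C, E, F, G}, leaving only D.
Day 1, shift 7: day 1 has {B, C, D, E, G} and shift 7 has {B, C, E, F}, leaving only A.
Day 1, shift 6: day 1 has {A, B, C, D, E, G} and shift 6 has {B, C}, leaving only F.
Day 3, shift 7: day 3 has {C, D, F} and shift 7 has {A, B, C, E, F}, leaving only G.
Day 3, shift 4: day 3 has {C, D, F, G} and shift 4 has {B, C, E}, leaving only A.
Day 3, shift 1: day 3 has {A, C, D, F, G} and shift 1 has {C, E, F}, leaving only B.
Day 3, shift 6: day 3 has {A, B, C, D, F, G} and shift 6 has {B, C, F}, leaving only E.
Day 4, shift 2: day 4 has {A, C, E} and shift 2 has {A, B, C, D, E, F}, leaving only G.
Day 4, shift 6: day 4 has {A, C, E, G} and shift 6 has {B, C, E, F}, leaving only D.
Day 4, shift 4: day 4 has {A, C, D, E, G} and shift 4 has {A, B, C, E}, leaving only F.
Day 4, shift 3: day 4 has {A, C, D, E, F, G} and shift 3 has {D, E, G}, leaving only B.
Day 5, shift 6: day 5 has {A, B, C, E, F} and shift 6 has {B, C, D, E, F}, leaving only G.
Day 2, shift 6: day 2 has {B, C, E} and shift 6 has {B, C, D, E, F, G}, leaving only A.
Day 2, shift 3: day 2 has {A, B, C, E} and shift 3 has {B, D, E, G}, leaving only F.
Day 5, shift 1: day 5 has {A, B, C, E, F, G} and shift 1 has {B, C, E, F}, leaving only D.
Day 2 already has {A, B, C, E, F} and shift 1 already has {B, C, D, E, F}, so day 2, shift 1 must be G.

G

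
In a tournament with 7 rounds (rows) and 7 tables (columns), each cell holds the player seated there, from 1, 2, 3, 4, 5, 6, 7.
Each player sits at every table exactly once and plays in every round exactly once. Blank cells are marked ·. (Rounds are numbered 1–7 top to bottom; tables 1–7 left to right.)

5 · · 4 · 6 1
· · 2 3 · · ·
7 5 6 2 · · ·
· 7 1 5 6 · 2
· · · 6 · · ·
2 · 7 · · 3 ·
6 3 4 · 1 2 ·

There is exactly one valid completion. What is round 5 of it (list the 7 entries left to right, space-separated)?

4 1 5 6 2 7 3

Round 1, table 2: round 1 has {1, 4, 5, 6} and table 2 has {3, 5, 7}, leaving only 2.
Round 1, table 3: round 1 has {1, 2, 4, 5, 6} and table 3 has {1, 2, 4, 6, 7}, leaving only 3.
Round 5, table 3: round 5 has {6} and table 3 has {1, 2, 3, 4, 6, 7}, leaving only 5.
Round 1, table 5: round 1 has {1, 2, 3, 4, 5, 6} and table 5 has {1, 6}, leaving only 7.
Round 4, table 6: round 4 has {1, 2, 5, 6, 7} and table 6 has {2, 3, 6}, leaving only 4.
Round 3, table 6: round 3 has {2, 5, 6, 7} and table 6 has {2, 3, 4, 6}, leaving only 1.
Round 5, table 6: round 5 has {5, 6} and table 6 has {1, 2, 3, 4, 6}, leaving only 7.
Round 2, table 6: round 2 has {2, 3} and table 6 has {1, 2, 3, 4, 6, 7}, leaving only 5.
Round 2, table 5: round 2 has {2, 3, 5} and table 5 has {1, 6, 7}, leaving only 4.
Round 2, table 1: round 2 has {2, 3, 4, 5} and table 1 has {2, 5, 6, 7}, leaving only 1.
Round 2, table 2: round 2 has {1, 2, 3, 4, 5} and table 2 has {2, 3, 5, 7}, leaving only 6.
Round 2, table 7: round 2 has {1, 2, 3, 4, 5, 6} and table 7 has {1, 2}, leaving only 7.
Round 3, table 5: round 3 has {1, 2, 5, 6, 7} and table 5 has {1, 4, 6, 7}, leaving only 3.
Round 5, table 5: round 5 has {5, 6, 7} and table 5 has {1, 3, 4, 6, 7}, leaving only 2.
Round 3, table 7: round 3 has {1, 2, 3, 5, 6, 7} and table 7 has {1, 2, 7}, leaving only 4.
Round 5, table 7: round 5 has {2, 5, 6, 7} and table 7 has {1, 2, 4, 7}, leaving only 3.
Round 5, table 1: round 5 has {2, 3, 5, 6, 7} and table 1 has {1, 2, 5, 6, 7}, leaving only 4.
Round 5, table 2: round 5 has {2, 3, 4, 5, 6, 7} and table 2 has {2, 3, 5, 6, 7}, leaving only 1.
So round 5 reads: 4 1 5 6 2 7 3.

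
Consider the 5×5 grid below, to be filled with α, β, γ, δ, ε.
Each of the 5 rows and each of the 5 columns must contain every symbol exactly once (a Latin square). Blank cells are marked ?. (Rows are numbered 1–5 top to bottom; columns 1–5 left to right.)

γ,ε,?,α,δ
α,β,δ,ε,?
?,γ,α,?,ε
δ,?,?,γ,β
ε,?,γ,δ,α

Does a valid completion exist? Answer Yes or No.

Row 5, column 2: row 5 together with column 2 already contain {α, β, γ, δ, ε} — every symbol — so nothing can go there. The grid has no valid completion.

No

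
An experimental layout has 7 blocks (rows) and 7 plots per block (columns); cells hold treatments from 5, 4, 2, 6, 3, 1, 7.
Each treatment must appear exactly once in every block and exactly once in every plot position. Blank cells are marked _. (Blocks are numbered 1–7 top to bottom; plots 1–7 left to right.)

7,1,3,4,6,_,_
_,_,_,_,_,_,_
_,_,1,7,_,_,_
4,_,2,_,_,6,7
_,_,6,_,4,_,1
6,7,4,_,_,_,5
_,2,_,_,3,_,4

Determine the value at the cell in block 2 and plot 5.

7

Block 1, plot 7: block 1 has {4, 6, 3, 1, 7} and plot 7 has {5, 4, 1, 7}, leaving only 2.
Block 1, plot 6: block 1 has {4, 2, 6, 3, 1, 7} and plot 6 has {6}, leaving only 5.
Block 2, plot 5 is narrowed to {5, 2, 1, 7}.
If it were 5, then block 6, plot 5 would be left with no valid symbol.
If it were 2, then block 6, plot 5 would be left with no valid symbol.
If it were 1, then block 6, plot 5 would be left with no valid symbol.
So block 2, plot 5 must be 7.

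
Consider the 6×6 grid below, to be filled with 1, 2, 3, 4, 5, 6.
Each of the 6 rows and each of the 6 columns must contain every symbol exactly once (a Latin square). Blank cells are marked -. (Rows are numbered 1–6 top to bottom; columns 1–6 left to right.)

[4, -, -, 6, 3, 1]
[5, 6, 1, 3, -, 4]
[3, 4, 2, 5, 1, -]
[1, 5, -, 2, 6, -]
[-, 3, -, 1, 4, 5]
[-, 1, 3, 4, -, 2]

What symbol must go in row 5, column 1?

2

Row 1, column 2: row 1 has {1, 3, 4, 6} and column 2 has {1, 3, 4, 5, 6}, leaving only 2.
Row 1, column 3: row 1 has {1, 2, 3, 4, 6} and column 3 has {1, 2, 3}, leaving only 5.
Row 2, column 5: row 2 has {1, 3, 4, 5, 6} and column 5 has {1, 3, 4, 6}, leaving only 2.
Row 3, column 6: row 3 has {1, 2, 3, 4, 5} and column 6 has {1, 2, 4, 5}, leaving only 6.
Row 4, column 3: row 4 has {1, 2, 5, 6} and column 3 has {1, 2, 3, 5}, leaving only 4.
Row 4, column 6: row 4 has {1, 2, 4, 5, 6} and column 6 has {1, 2, 4, 5, 6}, leaving only 3.
Row 5, column 3: row 5 has {1, 3, 4, 5} and column 3 has {1, 2, 3, 4, 5}, leaving only 6.
Row 5 already has {1, 3, 4, 5, 6} and column 1 already has {1, 3, 4, 5}, so row 5, column 1 must be 2.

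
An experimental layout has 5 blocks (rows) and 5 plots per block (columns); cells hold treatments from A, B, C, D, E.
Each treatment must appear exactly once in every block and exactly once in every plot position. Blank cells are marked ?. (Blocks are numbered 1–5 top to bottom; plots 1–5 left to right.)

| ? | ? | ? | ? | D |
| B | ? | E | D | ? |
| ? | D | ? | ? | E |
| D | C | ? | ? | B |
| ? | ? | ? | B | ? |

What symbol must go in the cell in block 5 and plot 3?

Block 2, plot 2: block 2 has {B, D, E} and plot 2 has {C, D}, leaving only A.
Block 2, plot 5: block 2 has {A, B, D, E} and plot 5 has {B, D, E}, leaving only C.
Block 4, plot 3: block 4 has {B, C, D} and plot 3 has {E}, leaving only A.
Block 4, plot 4: block 4 has {A, B, C, D} and plot 4 has {B, D}, leaving only E.
Block 5, plot 2: block 5 has {B} and plot 2 has {A, C, D}, leaving only E.
Block 1, plot 2: block 1 has {D} and plot 2 has {A, C, D, E}, leaving only B.
Block 1, plot 3: block 1 has {B, D} and plot 3 has {A, E}, leaving only C.
Block 5 already has {B, E} and plot 3 already has {A, C, E}, so block 5, plot 3 must be D.

D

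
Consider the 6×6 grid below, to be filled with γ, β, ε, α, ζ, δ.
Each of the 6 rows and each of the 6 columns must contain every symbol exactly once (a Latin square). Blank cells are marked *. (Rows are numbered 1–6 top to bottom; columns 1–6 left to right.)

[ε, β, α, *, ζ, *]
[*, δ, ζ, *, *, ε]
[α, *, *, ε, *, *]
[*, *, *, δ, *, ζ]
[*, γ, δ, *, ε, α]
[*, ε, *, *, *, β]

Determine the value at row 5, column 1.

ζ

Row 1, column 4: row 1 has {β, ε, α, ζ} and column 4 has {ε, δ}, leaving only γ.
Row 1, column 6: row 1 has {γ, β, ε, α, ζ} and column 6 has {β, ε, α, ζ}, leaving only δ.
Row 3, column 2: row 3 has {ε, α} and column 2 has {γ, β, ε, δ}, leaving only ζ.
Row 3, column 6: row 3 has {ε, α, ζ} and column 6 has {β, ε, α, ζ, δ}, leaving only γ.
Row 3, column 3: row 3 has {γ, ε, α, ζ} and column 3 has {α, ζ, δ}, leaving only β.
Row 3, column 5: row 3 has {γ, β, ε, α, ζ} and column 5 has {ε, ζ}, leaving only δ.
Row 4, column 2: row 4 has {ζ, δ} and column 2 has {γ, β, ε, ζ, δ}, leaving only α.
Row 6, column 3: row 6 has {β, ε} and column 3 has {β, α, ζ, δ}, leaving only γ.
Row 4, column 3: row 4 has {α, ζ, δ} and column 3 has {γ, β, α, ζ, δ}, leaving only ε.
Row 6, column 5: row 6 has {γ, β, ε} and column 5 has {ε, ζ, δ}, leaving only α.
Row 6, column 4: row 6 has {γ, β, ε, α} and column 4 has {γ, ε, δ}, leaving only ζ.
Row 5, column 4: row 5 has {γ, ε, α, δ} and column 4 has {γ, ε, ζ, δ}, leaving only β.
Row 5 already has {γ, β, ε, α, δ} and column 1 already has {ε, α}, so row 5, column 1 must be ζ.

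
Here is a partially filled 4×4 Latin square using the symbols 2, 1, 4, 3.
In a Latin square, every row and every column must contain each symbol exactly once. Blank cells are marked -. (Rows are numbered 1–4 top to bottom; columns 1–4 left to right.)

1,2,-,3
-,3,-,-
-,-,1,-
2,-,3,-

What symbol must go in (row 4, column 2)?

1

Row 1, column 3: row 1 has {2, 1, 3} and column 3 has {1, 3}, leaving only 4.
Row 2, column 1: row 2 has {3} and column 1 has {2, 1}, leaving only 4.
Row 2, column 3: row 2 has {4, 3} and column 3 has {1, 4, 3}, leaving only 2.
Row 2, column 4: row 2 has {2, 4, 3} and column 4 has {3}, leaving only 1.
Row 3, column 1: row 3 has {1} and column 1 has {2, 1, 4}, leaving only 3.
Row 3, column 2: row 3 has {1, 3} and column 2 has {2, 3}, leaving only 4.
Row 4 already has {2, 3} and column 2 already has {2, 4, 3}, so row 4, column 2 must be 1.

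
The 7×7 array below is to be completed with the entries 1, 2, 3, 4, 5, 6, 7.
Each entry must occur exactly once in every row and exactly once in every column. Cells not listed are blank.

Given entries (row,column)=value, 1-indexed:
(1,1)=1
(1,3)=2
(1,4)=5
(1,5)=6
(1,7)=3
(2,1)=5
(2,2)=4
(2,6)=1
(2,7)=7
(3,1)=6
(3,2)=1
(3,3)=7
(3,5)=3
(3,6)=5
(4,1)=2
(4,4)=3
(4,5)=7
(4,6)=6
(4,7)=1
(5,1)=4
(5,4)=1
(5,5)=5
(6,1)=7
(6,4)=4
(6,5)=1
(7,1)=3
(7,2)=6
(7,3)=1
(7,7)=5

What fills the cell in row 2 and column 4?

6

Row 1, column 2: row 1 has {1, 2, 3, 5, 6} and column 2 has {1, 4, 6}, leaving only 7.
Row 1, column 6: row 1 has {1, 2, 3, 5, 6, 7} and column 6 has {1, 5, 6}, leaving only 4.
Row 2, column 5: row 2 has {1, 4, 5, 7} and column 5 has {1, 3, 5, 6, 7}, leaving only 2.
Row 2 already has {1, 2, 4, 5, 7} and column 4 already has {1, 3, 4, 5}, so row 2, column 4 must be 6.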